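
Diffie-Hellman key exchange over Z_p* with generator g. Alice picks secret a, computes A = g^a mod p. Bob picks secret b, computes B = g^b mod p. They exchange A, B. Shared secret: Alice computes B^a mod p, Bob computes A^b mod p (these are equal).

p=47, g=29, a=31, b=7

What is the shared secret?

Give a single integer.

Answer: 23

Derivation:
A = 29^31 mod 47  (bits of 31 = 11111)
  bit 0 = 1: r = r^2 * 29 mod 47 = 1^2 * 29 = 1*29 = 29
  bit 1 = 1: r = r^2 * 29 mod 47 = 29^2 * 29 = 42*29 = 43
  bit 2 = 1: r = r^2 * 29 mod 47 = 43^2 * 29 = 16*29 = 41
  bit 3 = 1: r = r^2 * 29 mod 47 = 41^2 * 29 = 36*29 = 10
  bit 4 = 1: r = r^2 * 29 mod 47 = 10^2 * 29 = 6*29 = 33
  -> A = 33
B = 29^7 mod 47  (bits of 7 = 111)
  bit 0 = 1: r = r^2 * 29 mod 47 = 1^2 * 29 = 1*29 = 29
  bit 1 = 1: r = r^2 * 29 mod 47 = 29^2 * 29 = 42*29 = 43
  bit 2 = 1: r = r^2 * 29 mod 47 = 43^2 * 29 = 16*29 = 41
  -> B = 41
s = B^a = 41^31 mod 47  (bits of 31 = 11111)
  bit 0 = 1: r = r^2 * 41 mod 47 = 1^2 * 41 = 1*41 = 41
  bit 1 = 1: r = r^2 * 41 mod 47 = 41^2 * 41 = 36*41 = 19
  bit 2 = 1: r = r^2 * 41 mod 47 = 19^2 * 41 = 32*41 = 43
  bit 3 = 1: r = r^2 * 41 mod 47 = 43^2 * 41 = 16*41 = 45
  bit 4 = 1: r = r^2 * 41 mod 47 = 45^2 * 41 = 4*41 = 23
  -> s = B^a = 23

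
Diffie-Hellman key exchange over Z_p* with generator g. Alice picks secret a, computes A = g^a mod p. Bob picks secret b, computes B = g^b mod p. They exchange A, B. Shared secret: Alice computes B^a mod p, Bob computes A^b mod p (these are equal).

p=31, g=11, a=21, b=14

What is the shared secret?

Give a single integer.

A = 11^21 mod 31  (bits of 21 = 10101)
  bit 0 = 1: r = r^2 * 11 mod 31 = 1^2 * 11 = 1*11 = 11
  bit 1 = 0: r = r^2 mod 31 = 11^2 = 28
  bit 2 = 1: r = r^2 * 11 mod 31 = 28^2 * 11 = 9*11 = 6
  bit 3 = 0: r = r^2 mod 31 = 6^2 = 5
  bit 4 = 1: r = r^2 * 11 mod 31 = 5^2 * 11 = 25*11 = 27
  -> A = 27
B = 11^14 mod 31  (bits of 14 = 1110)
  bit 0 = 1: r = r^2 * 11 mod 31 = 1^2 * 11 = 1*11 = 11
  bit 1 = 1: r = r^2 * 11 mod 31 = 11^2 * 11 = 28*11 = 29
  bit 2 = 1: r = r^2 * 11 mod 31 = 29^2 * 11 = 4*11 = 13
  bit 3 = 0: r = r^2 mod 31 = 13^2 = 14
  -> B = 14
s = B^a = 14^21 mod 31  (bits of 21 = 10101)
  bit 0 = 1: r = r^2 * 14 mod 31 = 1^2 * 14 = 1*14 = 14
  bit 1 = 0: r = r^2 mod 31 = 14^2 = 10
  bit 2 = 1: r = r^2 * 14 mod 31 = 10^2 * 14 = 7*14 = 5
  bit 3 = 0: r = r^2 mod 31 = 5^2 = 25
  bit 4 = 1: r = r^2 * 14 mod 31 = 25^2 * 14 = 5*14 = 8
  -> s = B^a = 8

Answer: 8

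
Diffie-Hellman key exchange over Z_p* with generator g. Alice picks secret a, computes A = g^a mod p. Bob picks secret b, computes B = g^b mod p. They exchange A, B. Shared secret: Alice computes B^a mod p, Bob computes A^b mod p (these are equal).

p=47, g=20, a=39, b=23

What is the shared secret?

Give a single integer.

Answer: 46

Derivation:
A = 20^39 mod 47  (bits of 39 = 100111)
  bit 0 = 1: r = r^2 * 20 mod 47 = 1^2 * 20 = 1*20 = 20
  bit 1 = 0: r = r^2 mod 47 = 20^2 = 24
  bit 2 = 0: r = r^2 mod 47 = 24^2 = 12
  bit 3 = 1: r = r^2 * 20 mod 47 = 12^2 * 20 = 3*20 = 13
  bit 4 = 1: r = r^2 * 20 mod 47 = 13^2 * 20 = 28*20 = 43
  bit 5 = 1: r = r^2 * 20 mod 47 = 43^2 * 20 = 16*20 = 38
  -> A = 38
B = 20^23 mod 47  (bits of 23 = 10111)
  bit 0 = 1: r = r^2 * 20 mod 47 = 1^2 * 20 = 1*20 = 20
  bit 1 = 0: r = r^2 mod 47 = 20^2 = 24
  bit 2 = 1: r = r^2 * 20 mod 47 = 24^2 * 20 = 12*20 = 5
  bit 3 = 1: r = r^2 * 20 mod 47 = 5^2 * 20 = 25*20 = 30
  bit 4 = 1: r = r^2 * 20 mod 47 = 30^2 * 20 = 7*20 = 46
  -> B = 46
s = B^a = 46^39 mod 47  (bits of 39 = 100111)
  bit 0 = 1: r = r^2 * 46 mod 47 = 1^2 * 46 = 1*46 = 46
  bit 1 = 0: r = r^2 mod 47 = 46^2 = 1
  bit 2 = 0: r = r^2 mod 47 = 1^2 = 1
  bit 3 = 1: r = r^2 * 46 mod 47 = 1^2 * 46 = 1*46 = 46
  bit 4 = 1: r = r^2 * 46 mod 47 = 46^2 * 46 = 1*46 = 46
  bit 5 = 1: r = r^2 * 46 mod 47 = 46^2 * 46 = 1*46 = 46
  -> s = B^a = 46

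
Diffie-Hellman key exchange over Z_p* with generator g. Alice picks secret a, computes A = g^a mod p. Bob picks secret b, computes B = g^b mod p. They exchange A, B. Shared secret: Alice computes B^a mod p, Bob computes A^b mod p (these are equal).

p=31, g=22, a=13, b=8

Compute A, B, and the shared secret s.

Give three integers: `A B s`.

Answer: 13 28 7

Derivation:
A = 22^13 mod 31  (bits of 13 = 1101)
  bit 0 = 1: r = r^2 * 22 mod 31 = 1^2 * 22 = 1*22 = 22
  bit 1 = 1: r = r^2 * 22 mod 31 = 22^2 * 22 = 19*22 = 15
  bit 2 = 0: r = r^2 mod 31 = 15^2 = 8
  bit 3 = 1: r = r^2 * 22 mod 31 = 8^2 * 22 = 2*22 = 13
  -> A = 13
B = 22^8 mod 31  (bits of 8 = 1000)
  bit 0 = 1: r = r^2 * 22 mod 31 = 1^2 * 22 = 1*22 = 22
  bit 1 = 0: r = r^2 mod 31 = 22^2 = 19
  bit 2 = 0: r = r^2 mod 31 = 19^2 = 20
  bit 3 = 0: r = r^2 mod 31 = 20^2 = 28
  -> B = 28
s = B^a = 28^13 mod 31  (bits of 13 = 1101)
  bit 0 = 1: r = r^2 * 28 mod 31 = 1^2 * 28 = 1*28 = 28
  bit 1 = 1: r = r^2 * 28 mod 31 = 28^2 * 28 = 9*28 = 4
  bit 2 = 0: r = r^2 mod 31 = 4^2 = 16
  bit 3 = 1: r = r^2 * 28 mod 31 = 16^2 * 28 = 8*28 = 7
  -> s = B^a = 7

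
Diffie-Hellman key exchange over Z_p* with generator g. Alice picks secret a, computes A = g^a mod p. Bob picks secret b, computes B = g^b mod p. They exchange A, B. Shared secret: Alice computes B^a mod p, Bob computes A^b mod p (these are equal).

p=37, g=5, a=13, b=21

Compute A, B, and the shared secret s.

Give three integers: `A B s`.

Answer: 13 23 23

Derivation:
A = 5^13 mod 37  (bits of 13 = 1101)
  bit 0 = 1: r = r^2 * 5 mod 37 = 1^2 * 5 = 1*5 = 5
  bit 1 = 1: r = r^2 * 5 mod 37 = 5^2 * 5 = 25*5 = 14
  bit 2 = 0: r = r^2 mod 37 = 14^2 = 11
  bit 3 = 1: r = r^2 * 5 mod 37 = 11^2 * 5 = 10*5 = 13
  -> A = 13
B = 5^21 mod 37  (bits of 21 = 10101)
  bit 0 = 1: r = r^2 * 5 mod 37 = 1^2 * 5 = 1*5 = 5
  bit 1 = 0: r = r^2 mod 37 = 5^2 = 25
  bit 2 = 1: r = r^2 * 5 mod 37 = 25^2 * 5 = 33*5 = 17
  bit 3 = 0: r = r^2 mod 37 = 17^2 = 30
  bit 4 = 1: r = r^2 * 5 mod 37 = 30^2 * 5 = 12*5 = 23
  -> B = 23
s = B^a = 23^13 mod 37  (bits of 13 = 1101)
  bit 0 = 1: r = r^2 * 23 mod 37 = 1^2 * 23 = 1*23 = 23
  bit 1 = 1: r = r^2 * 23 mod 37 = 23^2 * 23 = 11*23 = 31
  bit 2 = 0: r = r^2 mod 37 = 31^2 = 36
  bit 3 = 1: r = r^2 * 23 mod 37 = 36^2 * 23 = 1*23 = 23
  -> s = B^a = 23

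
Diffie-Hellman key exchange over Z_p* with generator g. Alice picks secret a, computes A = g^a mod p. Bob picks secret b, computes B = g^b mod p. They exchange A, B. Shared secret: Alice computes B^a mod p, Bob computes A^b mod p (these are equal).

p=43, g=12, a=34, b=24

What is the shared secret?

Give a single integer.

Answer: 16

Derivation:
A = 12^34 mod 43  (bits of 34 = 100010)
  bit 0 = 1: r = r^2 * 12 mod 43 = 1^2 * 12 = 1*12 = 12
  bit 1 = 0: r = r^2 mod 43 = 12^2 = 15
  bit 2 = 0: r = r^2 mod 43 = 15^2 = 10
  bit 3 = 0: r = r^2 mod 43 = 10^2 = 14
  bit 4 = 1: r = r^2 * 12 mod 43 = 14^2 * 12 = 24*12 = 30
  bit 5 = 0: r = r^2 mod 43 = 30^2 = 40
  -> A = 40
B = 12^24 mod 43  (bits of 24 = 11000)
  bit 0 = 1: r = r^2 * 12 mod 43 = 1^2 * 12 = 1*12 = 12
  bit 1 = 1: r = r^2 * 12 mod 43 = 12^2 * 12 = 15*12 = 8
  bit 2 = 0: r = r^2 mod 43 = 8^2 = 21
  bit 3 = 0: r = r^2 mod 43 = 21^2 = 11
  bit 4 = 0: r = r^2 mod 43 = 11^2 = 35
  -> B = 35
s = B^a = 35^34 mod 43  (bits of 34 = 100010)
  bit 0 = 1: r = r^2 * 35 mod 43 = 1^2 * 35 = 1*35 = 35
  bit 1 = 0: r = r^2 mod 43 = 35^2 = 21
  bit 2 = 0: r = r^2 mod 43 = 21^2 = 11
  bit 3 = 0: r = r^2 mod 43 = 11^2 = 35
  bit 4 = 1: r = r^2 * 35 mod 43 = 35^2 * 35 = 21*35 = 4
  bit 5 = 0: r = r^2 mod 43 = 4^2 = 16
  -> s = B^a = 16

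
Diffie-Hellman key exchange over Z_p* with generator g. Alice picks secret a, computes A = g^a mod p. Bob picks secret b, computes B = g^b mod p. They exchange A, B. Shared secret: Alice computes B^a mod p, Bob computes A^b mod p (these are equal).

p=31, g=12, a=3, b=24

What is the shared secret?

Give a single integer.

A = 12^3 mod 31  (bits of 3 = 11)
  bit 0 = 1: r = r^2 * 12 mod 31 = 1^2 * 12 = 1*12 = 12
  bit 1 = 1: r = r^2 * 12 mod 31 = 12^2 * 12 = 20*12 = 23
  -> A = 23
B = 12^24 mod 31  (bits of 24 = 11000)
  bit 0 = 1: r = r^2 * 12 mod 31 = 1^2 * 12 = 1*12 = 12
  bit 1 = 1: r = r^2 * 12 mod 31 = 12^2 * 12 = 20*12 = 23
  bit 2 = 0: r = r^2 mod 31 = 23^2 = 2
  bit 3 = 0: r = r^2 mod 31 = 2^2 = 4
  bit 4 = 0: r = r^2 mod 31 = 4^2 = 16
  -> B = 16
s = B^a = 16^3 mod 31  (bits of 3 = 11)
  bit 0 = 1: r = r^2 * 16 mod 31 = 1^2 * 16 = 1*16 = 16
  bit 1 = 1: r = r^2 * 16 mod 31 = 16^2 * 16 = 8*16 = 4
  -> s = B^a = 4

Answer: 4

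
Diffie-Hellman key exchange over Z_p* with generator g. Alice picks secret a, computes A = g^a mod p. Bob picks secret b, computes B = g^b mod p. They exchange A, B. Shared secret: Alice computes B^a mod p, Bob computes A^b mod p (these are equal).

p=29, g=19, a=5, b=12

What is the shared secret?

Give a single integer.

A = 19^5 mod 29  (bits of 5 = 101)
  bit 0 = 1: r = r^2 * 19 mod 29 = 1^2 * 19 = 1*19 = 19
  bit 1 = 0: r = r^2 mod 29 = 19^2 = 13
  bit 2 = 1: r = r^2 * 19 mod 29 = 13^2 * 19 = 24*19 = 21
  -> A = 21
B = 19^12 mod 29  (bits of 12 = 1100)
  bit 0 = 1: r = r^2 * 19 mod 29 = 1^2 * 19 = 1*19 = 19
  bit 1 = 1: r = r^2 * 19 mod 29 = 19^2 * 19 = 13*19 = 15
  bit 2 = 0: r = r^2 mod 29 = 15^2 = 22
  bit 3 = 0: r = r^2 mod 29 = 22^2 = 20
  -> B = 20
s = B^a = 20^5 mod 29  (bits of 5 = 101)
  bit 0 = 1: r = r^2 * 20 mod 29 = 1^2 * 20 = 1*20 = 20
  bit 1 = 0: r = r^2 mod 29 = 20^2 = 23
  bit 2 = 1: r = r^2 * 20 mod 29 = 23^2 * 20 = 7*20 = 24
  -> s = B^a = 24

Answer: 24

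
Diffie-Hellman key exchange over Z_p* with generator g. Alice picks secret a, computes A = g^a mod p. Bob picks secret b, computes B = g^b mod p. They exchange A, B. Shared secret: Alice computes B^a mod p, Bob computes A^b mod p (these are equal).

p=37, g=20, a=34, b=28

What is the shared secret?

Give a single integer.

A = 20^34 mod 37  (bits of 34 = 100010)
  bit 0 = 1: r = r^2 * 20 mod 37 = 1^2 * 20 = 1*20 = 20
  bit 1 = 0: r = r^2 mod 37 = 20^2 = 30
  bit 2 = 0: r = r^2 mod 37 = 30^2 = 12
  bit 3 = 0: r = r^2 mod 37 = 12^2 = 33
  bit 4 = 1: r = r^2 * 20 mod 37 = 33^2 * 20 = 16*20 = 24
  bit 5 = 0: r = r^2 mod 37 = 24^2 = 21
  -> A = 21
B = 20^28 mod 37  (bits of 28 = 11100)
  bit 0 = 1: r = r^2 * 20 mod 37 = 1^2 * 20 = 1*20 = 20
  bit 1 = 1: r = r^2 * 20 mod 37 = 20^2 * 20 = 30*20 = 8
  bit 2 = 1: r = r^2 * 20 mod 37 = 8^2 * 20 = 27*20 = 22
  bit 3 = 0: r = r^2 mod 37 = 22^2 = 3
  bit 4 = 0: r = r^2 mod 37 = 3^2 = 9
  -> B = 9
s = B^a = 9^34 mod 37  (bits of 34 = 100010)
  bit 0 = 1: r = r^2 * 9 mod 37 = 1^2 * 9 = 1*9 = 9
  bit 1 = 0: r = r^2 mod 37 = 9^2 = 7
  bit 2 = 0: r = r^2 mod 37 = 7^2 = 12
  bit 3 = 0: r = r^2 mod 37 = 12^2 = 33
  bit 4 = 1: r = r^2 * 9 mod 37 = 33^2 * 9 = 16*9 = 33
  bit 5 = 0: r = r^2 mod 37 = 33^2 = 16
  -> s = B^a = 16

Answer: 16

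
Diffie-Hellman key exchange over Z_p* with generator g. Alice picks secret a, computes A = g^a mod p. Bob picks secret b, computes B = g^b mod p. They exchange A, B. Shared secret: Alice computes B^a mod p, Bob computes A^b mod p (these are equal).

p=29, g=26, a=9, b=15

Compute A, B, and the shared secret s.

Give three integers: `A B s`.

A = 26^9 mod 29  (bits of 9 = 1001)
  bit 0 = 1: r = r^2 * 26 mod 29 = 1^2 * 26 = 1*26 = 26
  bit 1 = 0: r = r^2 mod 29 = 26^2 = 9
  bit 2 = 0: r = r^2 mod 29 = 9^2 = 23
  bit 3 = 1: r = r^2 * 26 mod 29 = 23^2 * 26 = 7*26 = 8
  -> A = 8
B = 26^15 mod 29  (bits of 15 = 1111)
  bit 0 = 1: r = r^2 * 26 mod 29 = 1^2 * 26 = 1*26 = 26
  bit 1 = 1: r = r^2 * 26 mod 29 = 26^2 * 26 = 9*26 = 2
  bit 2 = 1: r = r^2 * 26 mod 29 = 2^2 * 26 = 4*26 = 17
  bit 3 = 1: r = r^2 * 26 mod 29 = 17^2 * 26 = 28*26 = 3
  -> B = 3
s = B^a = 3^9 mod 29  (bits of 9 = 1001)
  bit 0 = 1: r = r^2 * 3 mod 29 = 1^2 * 3 = 1*3 = 3
  bit 1 = 0: r = r^2 mod 29 = 3^2 = 9
  bit 2 = 0: r = r^2 mod 29 = 9^2 = 23
  bit 3 = 1: r = r^2 * 3 mod 29 = 23^2 * 3 = 7*3 = 21
  -> s = B^a = 21

Answer: 8 3 21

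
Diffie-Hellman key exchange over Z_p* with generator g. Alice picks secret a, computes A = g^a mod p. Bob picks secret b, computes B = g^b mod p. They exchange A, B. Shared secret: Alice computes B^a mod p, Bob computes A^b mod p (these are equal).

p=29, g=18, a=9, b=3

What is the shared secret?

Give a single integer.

A = 18^9 mod 29  (bits of 9 = 1001)
  bit 0 = 1: r = r^2 * 18 mod 29 = 1^2 * 18 = 1*18 = 18
  bit 1 = 0: r = r^2 mod 29 = 18^2 = 5
  bit 2 = 0: r = r^2 mod 29 = 5^2 = 25
  bit 3 = 1: r = r^2 * 18 mod 29 = 25^2 * 18 = 16*18 = 27
  -> A = 27
B = 18^3 mod 29  (bits of 3 = 11)
  bit 0 = 1: r = r^2 * 18 mod 29 = 1^2 * 18 = 1*18 = 18
  bit 1 = 1: r = r^2 * 18 mod 29 = 18^2 * 18 = 5*18 = 3
  -> B = 3
s = B^a = 3^9 mod 29  (bits of 9 = 1001)
  bit 0 = 1: r = r^2 * 3 mod 29 = 1^2 * 3 = 1*3 = 3
  bit 1 = 0: r = r^2 mod 29 = 3^2 = 9
  bit 2 = 0: r = r^2 mod 29 = 9^2 = 23
  bit 3 = 1: r = r^2 * 3 mod 29 = 23^2 * 3 = 7*3 = 21
  -> s = B^a = 21

Answer: 21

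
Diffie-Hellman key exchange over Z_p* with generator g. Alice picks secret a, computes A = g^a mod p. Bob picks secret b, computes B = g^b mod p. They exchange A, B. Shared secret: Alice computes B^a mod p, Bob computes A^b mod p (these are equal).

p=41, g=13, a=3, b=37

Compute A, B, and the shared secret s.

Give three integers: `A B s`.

Answer: 24 12 6

Derivation:
A = 13^3 mod 41  (bits of 3 = 11)
  bit 0 = 1: r = r^2 * 13 mod 41 = 1^2 * 13 = 1*13 = 13
  bit 1 = 1: r = r^2 * 13 mod 41 = 13^2 * 13 = 5*13 = 24
  -> A = 24
B = 13^37 mod 41  (bits of 37 = 100101)
  bit 0 = 1: r = r^2 * 13 mod 41 = 1^2 * 13 = 1*13 = 13
  bit 1 = 0: r = r^2 mod 41 = 13^2 = 5
  bit 2 = 0: r = r^2 mod 41 = 5^2 = 25
  bit 3 = 1: r = r^2 * 13 mod 41 = 25^2 * 13 = 10*13 = 7
  bit 4 = 0: r = r^2 mod 41 = 7^2 = 8
  bit 5 = 1: r = r^2 * 13 mod 41 = 8^2 * 13 = 23*13 = 12
  -> B = 12
s = B^a = 12^3 mod 41  (bits of 3 = 11)
  bit 0 = 1: r = r^2 * 12 mod 41 = 1^2 * 12 = 1*12 = 12
  bit 1 = 1: r = r^2 * 12 mod 41 = 12^2 * 12 = 21*12 = 6
  -> s = B^a = 6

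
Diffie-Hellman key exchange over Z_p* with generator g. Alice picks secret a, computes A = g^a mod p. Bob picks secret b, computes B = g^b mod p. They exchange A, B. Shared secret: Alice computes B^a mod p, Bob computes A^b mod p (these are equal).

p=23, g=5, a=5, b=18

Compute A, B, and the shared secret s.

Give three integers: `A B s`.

A = 5^5 mod 23  (bits of 5 = 101)
  bit 0 = 1: r = r^2 * 5 mod 23 = 1^2 * 5 = 1*5 = 5
  bit 1 = 0: r = r^2 mod 23 = 5^2 = 2
  bit 2 = 1: r = r^2 * 5 mod 23 = 2^2 * 5 = 4*5 = 20
  -> A = 20
B = 5^18 mod 23  (bits of 18 = 10010)
  bit 0 = 1: r = r^2 * 5 mod 23 = 1^2 * 5 = 1*5 = 5
  bit 1 = 0: r = r^2 mod 23 = 5^2 = 2
  bit 2 = 0: r = r^2 mod 23 = 2^2 = 4
  bit 3 = 1: r = r^2 * 5 mod 23 = 4^2 * 5 = 16*5 = 11
  bit 4 = 0: r = r^2 mod 23 = 11^2 = 6
  -> B = 6
s = B^a = 6^5 mod 23  (bits of 5 = 101)
  bit 0 = 1: r = r^2 * 6 mod 23 = 1^2 * 6 = 1*6 = 6
  bit 1 = 0: r = r^2 mod 23 = 6^2 = 13
  bit 2 = 1: r = r^2 * 6 mod 23 = 13^2 * 6 = 8*6 = 2
  -> s = B^a = 2

Answer: 20 6 2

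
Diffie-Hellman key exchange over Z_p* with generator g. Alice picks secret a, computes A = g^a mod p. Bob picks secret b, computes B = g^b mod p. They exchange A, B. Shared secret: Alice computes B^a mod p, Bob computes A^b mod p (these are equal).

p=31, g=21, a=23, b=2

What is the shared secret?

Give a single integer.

Answer: 10

Derivation:
A = 21^23 mod 31  (bits of 23 = 10111)
  bit 0 = 1: r = r^2 * 21 mod 31 = 1^2 * 21 = 1*21 = 21
  bit 1 = 0: r = r^2 mod 31 = 21^2 = 7
  bit 2 = 1: r = r^2 * 21 mod 31 = 7^2 * 21 = 18*21 = 6
  bit 3 = 1: r = r^2 * 21 mod 31 = 6^2 * 21 = 5*21 = 12
  bit 4 = 1: r = r^2 * 21 mod 31 = 12^2 * 21 = 20*21 = 17
  -> A = 17
B = 21^2 mod 31  (bits of 2 = 10)
  bit 0 = 1: r = r^2 * 21 mod 31 = 1^2 * 21 = 1*21 = 21
  bit 1 = 0: r = r^2 mod 31 = 21^2 = 7
  -> B = 7
s = B^a = 7^23 mod 31  (bits of 23 = 10111)
  bit 0 = 1: r = r^2 * 7 mod 31 = 1^2 * 7 = 1*7 = 7
  bit 1 = 0: r = r^2 mod 31 = 7^2 = 18
  bit 2 = 1: r = r^2 * 7 mod 31 = 18^2 * 7 = 14*7 = 5
  bit 3 = 1: r = r^2 * 7 mod 31 = 5^2 * 7 = 25*7 = 20
  bit 4 = 1: r = r^2 * 7 mod 31 = 20^2 * 7 = 28*7 = 10
  -> s = B^a = 10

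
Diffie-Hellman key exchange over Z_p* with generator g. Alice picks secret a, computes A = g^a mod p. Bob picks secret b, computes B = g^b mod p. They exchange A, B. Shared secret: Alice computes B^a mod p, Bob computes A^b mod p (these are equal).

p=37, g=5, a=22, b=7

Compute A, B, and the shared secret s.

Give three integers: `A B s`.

Answer: 4 18 30

Derivation:
A = 5^22 mod 37  (bits of 22 = 10110)
  bit 0 = 1: r = r^2 * 5 mod 37 = 1^2 * 5 = 1*5 = 5
  bit 1 = 0: r = r^2 mod 37 = 5^2 = 25
  bit 2 = 1: r = r^2 * 5 mod 37 = 25^2 * 5 = 33*5 = 17
  bit 3 = 1: r = r^2 * 5 mod 37 = 17^2 * 5 = 30*5 = 2
  bit 4 = 0: r = r^2 mod 37 = 2^2 = 4
  -> A = 4
B = 5^7 mod 37  (bits of 7 = 111)
  bit 0 = 1: r = r^2 * 5 mod 37 = 1^2 * 5 = 1*5 = 5
  bit 1 = 1: r = r^2 * 5 mod 37 = 5^2 * 5 = 25*5 = 14
  bit 2 = 1: r = r^2 * 5 mod 37 = 14^2 * 5 = 11*5 = 18
  -> B = 18
s = B^a = 18^22 mod 37  (bits of 22 = 10110)
  bit 0 = 1: r = r^2 * 18 mod 37 = 1^2 * 18 = 1*18 = 18
  bit 1 = 0: r = r^2 mod 37 = 18^2 = 28
  bit 2 = 1: r = r^2 * 18 mod 37 = 28^2 * 18 = 7*18 = 15
  bit 3 = 1: r = r^2 * 18 mod 37 = 15^2 * 18 = 3*18 = 17
  bit 4 = 0: r = r^2 mod 37 = 17^2 = 30
  -> s = B^a = 30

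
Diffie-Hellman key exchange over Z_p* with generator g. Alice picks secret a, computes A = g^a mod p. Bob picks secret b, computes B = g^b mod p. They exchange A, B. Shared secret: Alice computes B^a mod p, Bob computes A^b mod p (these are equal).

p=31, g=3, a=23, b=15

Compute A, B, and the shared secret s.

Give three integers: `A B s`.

Answer: 11 30 30

Derivation:
A = 3^23 mod 31  (bits of 23 = 10111)
  bit 0 = 1: r = r^2 * 3 mod 31 = 1^2 * 3 = 1*3 = 3
  bit 1 = 0: r = r^2 mod 31 = 3^2 = 9
  bit 2 = 1: r = r^2 * 3 mod 31 = 9^2 * 3 = 19*3 = 26
  bit 3 = 1: r = r^2 * 3 mod 31 = 26^2 * 3 = 25*3 = 13
  bit 4 = 1: r = r^2 * 3 mod 31 = 13^2 * 3 = 14*3 = 11
  -> A = 11
B = 3^15 mod 31  (bits of 15 = 1111)
  bit 0 = 1: r = r^2 * 3 mod 31 = 1^2 * 3 = 1*3 = 3
  bit 1 = 1: r = r^2 * 3 mod 31 = 3^2 * 3 = 9*3 = 27
  bit 2 = 1: r = r^2 * 3 mod 31 = 27^2 * 3 = 16*3 = 17
  bit 3 = 1: r = r^2 * 3 mod 31 = 17^2 * 3 = 10*3 = 30
  -> B = 30
s = B^a = 30^23 mod 31  (bits of 23 = 10111)
  bit 0 = 1: r = r^2 * 30 mod 31 = 1^2 * 30 = 1*30 = 30
  bit 1 = 0: r = r^2 mod 31 = 30^2 = 1
  bit 2 = 1: r = r^2 * 30 mod 31 = 1^2 * 30 = 1*30 = 30
  bit 3 = 1: r = r^2 * 30 mod 31 = 30^2 * 30 = 1*30 = 30
  bit 4 = 1: r = r^2 * 30 mod 31 = 30^2 * 30 = 1*30 = 30
  -> s = B^a = 30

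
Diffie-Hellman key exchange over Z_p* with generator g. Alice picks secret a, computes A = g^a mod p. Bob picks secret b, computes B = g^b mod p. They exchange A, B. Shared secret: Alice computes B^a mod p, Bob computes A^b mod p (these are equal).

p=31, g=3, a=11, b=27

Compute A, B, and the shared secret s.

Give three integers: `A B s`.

Answer: 13 23 23

Derivation:
A = 3^11 mod 31  (bits of 11 = 1011)
  bit 0 = 1: r = r^2 * 3 mod 31 = 1^2 * 3 = 1*3 = 3
  bit 1 = 0: r = r^2 mod 31 = 3^2 = 9
  bit 2 = 1: r = r^2 * 3 mod 31 = 9^2 * 3 = 19*3 = 26
  bit 3 = 1: r = r^2 * 3 mod 31 = 26^2 * 3 = 25*3 = 13
  -> A = 13
B = 3^27 mod 31  (bits of 27 = 11011)
  bit 0 = 1: r = r^2 * 3 mod 31 = 1^2 * 3 = 1*3 = 3
  bit 1 = 1: r = r^2 * 3 mod 31 = 3^2 * 3 = 9*3 = 27
  bit 2 = 0: r = r^2 mod 31 = 27^2 = 16
  bit 3 = 1: r = r^2 * 3 mod 31 = 16^2 * 3 = 8*3 = 24
  bit 4 = 1: r = r^2 * 3 mod 31 = 24^2 * 3 = 18*3 = 23
  -> B = 23
s = B^a = 23^11 mod 31  (bits of 11 = 1011)
  bit 0 = 1: r = r^2 * 23 mod 31 = 1^2 * 23 = 1*23 = 23
  bit 1 = 0: r = r^2 mod 31 = 23^2 = 2
  bit 2 = 1: r = r^2 * 23 mod 31 = 2^2 * 23 = 4*23 = 30
  bit 3 = 1: r = r^2 * 23 mod 31 = 30^2 * 23 = 1*23 = 23
  -> s = B^a = 23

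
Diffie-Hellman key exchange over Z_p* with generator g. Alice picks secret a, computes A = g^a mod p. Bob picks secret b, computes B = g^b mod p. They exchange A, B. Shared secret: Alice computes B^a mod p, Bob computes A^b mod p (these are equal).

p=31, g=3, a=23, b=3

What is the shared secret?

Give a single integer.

Answer: 29

Derivation:
A = 3^23 mod 31  (bits of 23 = 10111)
  bit 0 = 1: r = r^2 * 3 mod 31 = 1^2 * 3 = 1*3 = 3
  bit 1 = 0: r = r^2 mod 31 = 3^2 = 9
  bit 2 = 1: r = r^2 * 3 mod 31 = 9^2 * 3 = 19*3 = 26
  bit 3 = 1: r = r^2 * 3 mod 31 = 26^2 * 3 = 25*3 = 13
  bit 4 = 1: r = r^2 * 3 mod 31 = 13^2 * 3 = 14*3 = 11
  -> A = 11
B = 3^3 mod 31  (bits of 3 = 11)
  bit 0 = 1: r = r^2 * 3 mod 31 = 1^2 * 3 = 1*3 = 3
  bit 1 = 1: r = r^2 * 3 mod 31 = 3^2 * 3 = 9*3 = 27
  -> B = 27
s = B^a = 27^23 mod 31  (bits of 23 = 10111)
  bit 0 = 1: r = r^2 * 27 mod 31 = 1^2 * 27 = 1*27 = 27
  bit 1 = 0: r = r^2 mod 31 = 27^2 = 16
  bit 2 = 1: r = r^2 * 27 mod 31 = 16^2 * 27 = 8*27 = 30
  bit 3 = 1: r = r^2 * 27 mod 31 = 30^2 * 27 = 1*27 = 27
  bit 4 = 1: r = r^2 * 27 mod 31 = 27^2 * 27 = 16*27 = 29
  -> s = B^a = 29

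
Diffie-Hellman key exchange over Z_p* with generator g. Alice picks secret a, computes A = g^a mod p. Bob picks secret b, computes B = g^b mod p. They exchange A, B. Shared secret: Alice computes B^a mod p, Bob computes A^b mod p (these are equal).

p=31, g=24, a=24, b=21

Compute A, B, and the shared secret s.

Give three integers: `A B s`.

Answer: 8 27 8

Derivation:
A = 24^24 mod 31  (bits of 24 = 11000)
  bit 0 = 1: r = r^2 * 24 mod 31 = 1^2 * 24 = 1*24 = 24
  bit 1 = 1: r = r^2 * 24 mod 31 = 24^2 * 24 = 18*24 = 29
  bit 2 = 0: r = r^2 mod 31 = 29^2 = 4
  bit 3 = 0: r = r^2 mod 31 = 4^2 = 16
  bit 4 = 0: r = r^2 mod 31 = 16^2 = 8
  -> A = 8
B = 24^21 mod 31  (bits of 21 = 10101)
  bit 0 = 1: r = r^2 * 24 mod 31 = 1^2 * 24 = 1*24 = 24
  bit 1 = 0: r = r^2 mod 31 = 24^2 = 18
  bit 2 = 1: r = r^2 * 24 mod 31 = 18^2 * 24 = 14*24 = 26
  bit 3 = 0: r = r^2 mod 31 = 26^2 = 25
  bit 4 = 1: r = r^2 * 24 mod 31 = 25^2 * 24 = 5*24 = 27
  -> B = 27
s = B^a = 27^24 mod 31  (bits of 24 = 11000)
  bit 0 = 1: r = r^2 * 27 mod 31 = 1^2 * 27 = 1*27 = 27
  bit 1 = 1: r = r^2 * 27 mod 31 = 27^2 * 27 = 16*27 = 29
  bit 2 = 0: r = r^2 mod 31 = 29^2 = 4
  bit 3 = 0: r = r^2 mod 31 = 4^2 = 16
  bit 4 = 0: r = r^2 mod 31 = 16^2 = 8
  -> s = B^a = 8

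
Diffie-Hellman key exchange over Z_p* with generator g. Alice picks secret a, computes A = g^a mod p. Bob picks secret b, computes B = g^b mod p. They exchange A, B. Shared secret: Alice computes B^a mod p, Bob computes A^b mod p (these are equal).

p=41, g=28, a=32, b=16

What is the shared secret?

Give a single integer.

A = 28^32 mod 41  (bits of 32 = 100000)
  bit 0 = 1: r = r^2 * 28 mod 41 = 1^2 * 28 = 1*28 = 28
  bit 1 = 0: r = r^2 mod 41 = 28^2 = 5
  bit 2 = 0: r = r^2 mod 41 = 5^2 = 25
  bit 3 = 0: r = r^2 mod 41 = 25^2 = 10
  bit 4 = 0: r = r^2 mod 41 = 10^2 = 18
  bit 5 = 0: r = r^2 mod 41 = 18^2 = 37
  -> A = 37
B = 28^16 mod 41  (bits of 16 = 10000)
  bit 0 = 1: r = r^2 * 28 mod 41 = 1^2 * 28 = 1*28 = 28
  bit 1 = 0: r = r^2 mod 41 = 28^2 = 5
  bit 2 = 0: r = r^2 mod 41 = 5^2 = 25
  bit 3 = 0: r = r^2 mod 41 = 25^2 = 10
  bit 4 = 0: r = r^2 mod 41 = 10^2 = 18
  -> B = 18
s = B^a = 18^32 mod 41  (bits of 32 = 100000)
  bit 0 = 1: r = r^2 * 18 mod 41 = 1^2 * 18 = 1*18 = 18
  bit 1 = 0: r = r^2 mod 41 = 18^2 = 37
  bit 2 = 0: r = r^2 mod 41 = 37^2 = 16
  bit 3 = 0: r = r^2 mod 41 = 16^2 = 10
  bit 4 = 0: r = r^2 mod 41 = 10^2 = 18
  bit 5 = 0: r = r^2 mod 41 = 18^2 = 37
  -> s = B^a = 37

Answer: 37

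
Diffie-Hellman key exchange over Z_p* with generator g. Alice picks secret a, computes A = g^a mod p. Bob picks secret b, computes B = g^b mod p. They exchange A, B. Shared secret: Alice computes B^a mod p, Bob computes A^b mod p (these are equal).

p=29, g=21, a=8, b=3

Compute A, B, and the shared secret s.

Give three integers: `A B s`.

A = 21^8 mod 29  (bits of 8 = 1000)
  bit 0 = 1: r = r^2 * 21 mod 29 = 1^2 * 21 = 1*21 = 21
  bit 1 = 0: r = r^2 mod 29 = 21^2 = 6
  bit 2 = 0: r = r^2 mod 29 = 6^2 = 7
  bit 3 = 0: r = r^2 mod 29 = 7^2 = 20
  -> A = 20
B = 21^3 mod 29  (bits of 3 = 11)
  bit 0 = 1: r = r^2 * 21 mod 29 = 1^2 * 21 = 1*21 = 21
  bit 1 = 1: r = r^2 * 21 mod 29 = 21^2 * 21 = 6*21 = 10
  -> B = 10
s = B^a = 10^8 mod 29  (bits of 8 = 1000)
  bit 0 = 1: r = r^2 * 10 mod 29 = 1^2 * 10 = 1*10 = 10
  bit 1 = 0: r = r^2 mod 29 = 10^2 = 13
  bit 2 = 0: r = r^2 mod 29 = 13^2 = 24
  bit 3 = 0: r = r^2 mod 29 = 24^2 = 25
  -> s = B^a = 25

Answer: 20 10 25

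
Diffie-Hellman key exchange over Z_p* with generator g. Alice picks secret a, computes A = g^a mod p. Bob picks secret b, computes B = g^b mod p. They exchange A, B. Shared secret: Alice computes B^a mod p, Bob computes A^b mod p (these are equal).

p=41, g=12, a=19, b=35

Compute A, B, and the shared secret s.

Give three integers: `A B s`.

A = 12^19 mod 41  (bits of 19 = 10011)
  bit 0 = 1: r = r^2 * 12 mod 41 = 1^2 * 12 = 1*12 = 12
  bit 1 = 0: r = r^2 mod 41 = 12^2 = 21
  bit 2 = 0: r = r^2 mod 41 = 21^2 = 31
  bit 3 = 1: r = r^2 * 12 mod 41 = 31^2 * 12 = 18*12 = 11
  bit 4 = 1: r = r^2 * 12 mod 41 = 11^2 * 12 = 39*12 = 17
  -> A = 17
B = 12^35 mod 41  (bits of 35 = 100011)
  bit 0 = 1: r = r^2 * 12 mod 41 = 1^2 * 12 = 1*12 = 12
  bit 1 = 0: r = r^2 mod 41 = 12^2 = 21
  bit 2 = 0: r = r^2 mod 41 = 21^2 = 31
  bit 3 = 0: r = r^2 mod 41 = 31^2 = 18
  bit 4 = 1: r = r^2 * 12 mod 41 = 18^2 * 12 = 37*12 = 34
  bit 5 = 1: r = r^2 * 12 mod 41 = 34^2 * 12 = 8*12 = 14
  -> B = 14
s = B^a = 14^19 mod 41  (bits of 19 = 10011)
  bit 0 = 1: r = r^2 * 14 mod 41 = 1^2 * 14 = 1*14 = 14
  bit 1 = 0: r = r^2 mod 41 = 14^2 = 32
  bit 2 = 0: r = r^2 mod 41 = 32^2 = 40
  bit 3 = 1: r = r^2 * 14 mod 41 = 40^2 * 14 = 1*14 = 14
  bit 4 = 1: r = r^2 * 14 mod 41 = 14^2 * 14 = 32*14 = 38
  -> s = B^a = 38

Answer: 17 14 38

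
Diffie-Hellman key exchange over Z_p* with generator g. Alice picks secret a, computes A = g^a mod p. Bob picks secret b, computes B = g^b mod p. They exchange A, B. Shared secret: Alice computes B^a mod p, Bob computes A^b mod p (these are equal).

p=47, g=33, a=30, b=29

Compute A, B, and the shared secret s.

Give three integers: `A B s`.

A = 33^30 mod 47  (bits of 30 = 11110)
  bit 0 = 1: r = r^2 * 33 mod 47 = 1^2 * 33 = 1*33 = 33
  bit 1 = 1: r = r^2 * 33 mod 47 = 33^2 * 33 = 8*33 = 29
  bit 2 = 1: r = r^2 * 33 mod 47 = 29^2 * 33 = 42*33 = 23
  bit 3 = 1: r = r^2 * 33 mod 47 = 23^2 * 33 = 12*33 = 20
  bit 4 = 0: r = r^2 mod 47 = 20^2 = 24
  -> A = 24
B = 33^29 mod 47  (bits of 29 = 11101)
  bit 0 = 1: r = r^2 * 33 mod 47 = 1^2 * 33 = 1*33 = 33
  bit 1 = 1: r = r^2 * 33 mod 47 = 33^2 * 33 = 8*33 = 29
  bit 2 = 1: r = r^2 * 33 mod 47 = 29^2 * 33 = 42*33 = 23
  bit 3 = 0: r = r^2 mod 47 = 23^2 = 12
  bit 4 = 1: r = r^2 * 33 mod 47 = 12^2 * 33 = 3*33 = 5
  -> B = 5
s = B^a = 5^30 mod 47  (bits of 30 = 11110)
  bit 0 = 1: r = r^2 * 5 mod 47 = 1^2 * 5 = 1*5 = 5
  bit 1 = 1: r = r^2 * 5 mod 47 = 5^2 * 5 = 25*5 = 31
  bit 2 = 1: r = r^2 * 5 mod 47 = 31^2 * 5 = 21*5 = 11
  bit 3 = 1: r = r^2 * 5 mod 47 = 11^2 * 5 = 27*5 = 41
  bit 4 = 0: r = r^2 mod 47 = 41^2 = 36
  -> s = B^a = 36

Answer: 24 5 36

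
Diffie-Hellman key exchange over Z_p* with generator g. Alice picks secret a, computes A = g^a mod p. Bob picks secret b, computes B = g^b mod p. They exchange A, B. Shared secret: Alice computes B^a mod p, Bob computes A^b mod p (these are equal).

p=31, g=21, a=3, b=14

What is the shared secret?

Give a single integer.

A = 21^3 mod 31  (bits of 3 = 11)
  bit 0 = 1: r = r^2 * 21 mod 31 = 1^2 * 21 = 1*21 = 21
  bit 1 = 1: r = r^2 * 21 mod 31 = 21^2 * 21 = 7*21 = 23
  -> A = 23
B = 21^14 mod 31  (bits of 14 = 1110)
  bit 0 = 1: r = r^2 * 21 mod 31 = 1^2 * 21 = 1*21 = 21
  bit 1 = 1: r = r^2 * 21 mod 31 = 21^2 * 21 = 7*21 = 23
  bit 2 = 1: r = r^2 * 21 mod 31 = 23^2 * 21 = 2*21 = 11
  bit 3 = 0: r = r^2 mod 31 = 11^2 = 28
  -> B = 28
s = B^a = 28^3 mod 31  (bits of 3 = 11)
  bit 0 = 1: r = r^2 * 28 mod 31 = 1^2 * 28 = 1*28 = 28
  bit 1 = 1: r = r^2 * 28 mod 31 = 28^2 * 28 = 9*28 = 4
  -> s = B^a = 4

Answer: 4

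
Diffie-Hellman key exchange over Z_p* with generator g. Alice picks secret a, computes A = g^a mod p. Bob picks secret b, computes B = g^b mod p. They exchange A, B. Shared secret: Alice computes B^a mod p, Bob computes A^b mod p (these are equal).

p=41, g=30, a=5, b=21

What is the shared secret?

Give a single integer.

A = 30^5 mod 41  (bits of 5 = 101)
  bit 0 = 1: r = r^2 * 30 mod 41 = 1^2 * 30 = 1*30 = 30
  bit 1 = 0: r = r^2 mod 41 = 30^2 = 39
  bit 2 = 1: r = r^2 * 30 mod 41 = 39^2 * 30 = 4*30 = 38
  -> A = 38
B = 30^21 mod 41  (bits of 21 = 10101)
  bit 0 = 1: r = r^2 * 30 mod 41 = 1^2 * 30 = 1*30 = 30
  bit 1 = 0: r = r^2 mod 41 = 30^2 = 39
  bit 2 = 1: r = r^2 * 30 mod 41 = 39^2 * 30 = 4*30 = 38
  bit 3 = 0: r = r^2 mod 41 = 38^2 = 9
  bit 4 = 1: r = r^2 * 30 mod 41 = 9^2 * 30 = 40*30 = 11
  -> B = 11
s = B^a = 11^5 mod 41  (bits of 5 = 101)
  bit 0 = 1: r = r^2 * 11 mod 41 = 1^2 * 11 = 1*11 = 11
  bit 1 = 0: r = r^2 mod 41 = 11^2 = 39
  bit 2 = 1: r = r^2 * 11 mod 41 = 39^2 * 11 = 4*11 = 3
  -> s = B^a = 3

Answer: 3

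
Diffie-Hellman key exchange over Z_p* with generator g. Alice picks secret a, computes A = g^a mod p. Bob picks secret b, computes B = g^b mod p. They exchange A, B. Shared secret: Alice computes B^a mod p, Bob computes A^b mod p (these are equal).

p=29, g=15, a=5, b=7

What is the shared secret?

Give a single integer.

Answer: 17

Derivation:
A = 15^5 mod 29  (bits of 5 = 101)
  bit 0 = 1: r = r^2 * 15 mod 29 = 1^2 * 15 = 1*15 = 15
  bit 1 = 0: r = r^2 mod 29 = 15^2 = 22
  bit 2 = 1: r = r^2 * 15 mod 29 = 22^2 * 15 = 20*15 = 10
  -> A = 10
B = 15^7 mod 29  (bits of 7 = 111)
  bit 0 = 1: r = r^2 * 15 mod 29 = 1^2 * 15 = 1*15 = 15
  bit 1 = 1: r = r^2 * 15 mod 29 = 15^2 * 15 = 22*15 = 11
  bit 2 = 1: r = r^2 * 15 mod 29 = 11^2 * 15 = 5*15 = 17
  -> B = 17
s = B^a = 17^5 mod 29  (bits of 5 = 101)
  bit 0 = 1: r = r^2 * 17 mod 29 = 1^2 * 17 = 1*17 = 17
  bit 1 = 0: r = r^2 mod 29 = 17^2 = 28
  bit 2 = 1: r = r^2 * 17 mod 29 = 28^2 * 17 = 1*17 = 17
  -> s = B^a = 17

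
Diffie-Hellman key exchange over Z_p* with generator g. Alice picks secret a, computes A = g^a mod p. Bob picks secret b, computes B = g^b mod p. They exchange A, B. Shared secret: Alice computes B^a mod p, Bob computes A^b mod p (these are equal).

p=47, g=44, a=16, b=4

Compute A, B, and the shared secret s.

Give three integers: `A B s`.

A = 44^16 mod 47  (bits of 16 = 10000)
  bit 0 = 1: r = r^2 * 44 mod 47 = 1^2 * 44 = 1*44 = 44
  bit 1 = 0: r = r^2 mod 47 = 44^2 = 9
  bit 2 = 0: r = r^2 mod 47 = 9^2 = 34
  bit 3 = 0: r = r^2 mod 47 = 34^2 = 28
  bit 4 = 0: r = r^2 mod 47 = 28^2 = 32
  -> A = 32
B = 44^4 mod 47  (bits of 4 = 100)
  bit 0 = 1: r = r^2 * 44 mod 47 = 1^2 * 44 = 1*44 = 44
  bit 1 = 0: r = r^2 mod 47 = 44^2 = 9
  bit 2 = 0: r = r^2 mod 47 = 9^2 = 34
  -> B = 34
s = B^a = 34^16 mod 47  (bits of 16 = 10000)
  bit 0 = 1: r = r^2 * 34 mod 47 = 1^2 * 34 = 1*34 = 34
  bit 1 = 0: r = r^2 mod 47 = 34^2 = 28
  bit 2 = 0: r = r^2 mod 47 = 28^2 = 32
  bit 3 = 0: r = r^2 mod 47 = 32^2 = 37
  bit 4 = 0: r = r^2 mod 47 = 37^2 = 6
  -> s = B^a = 6

Answer: 32 34 6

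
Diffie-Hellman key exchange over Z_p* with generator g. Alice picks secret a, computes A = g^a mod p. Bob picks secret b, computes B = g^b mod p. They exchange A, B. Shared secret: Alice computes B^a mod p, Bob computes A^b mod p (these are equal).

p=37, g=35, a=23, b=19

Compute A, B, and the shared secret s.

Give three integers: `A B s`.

Answer: 32 2 5

Derivation:
A = 35^23 mod 37  (bits of 23 = 10111)
  bit 0 = 1: r = r^2 * 35 mod 37 = 1^2 * 35 = 1*35 = 35
  bit 1 = 0: r = r^2 mod 37 = 35^2 = 4
  bit 2 = 1: r = r^2 * 35 mod 37 = 4^2 * 35 = 16*35 = 5
  bit 3 = 1: r = r^2 * 35 mod 37 = 5^2 * 35 = 25*35 = 24
  bit 4 = 1: r = r^2 * 35 mod 37 = 24^2 * 35 = 21*35 = 32
  -> A = 32
B = 35^19 mod 37  (bits of 19 = 10011)
  bit 0 = 1: r = r^2 * 35 mod 37 = 1^2 * 35 = 1*35 = 35
  bit 1 = 0: r = r^2 mod 37 = 35^2 = 4
  bit 2 = 0: r = r^2 mod 37 = 4^2 = 16
  bit 3 = 1: r = r^2 * 35 mod 37 = 16^2 * 35 = 34*35 = 6
  bit 4 = 1: r = r^2 * 35 mod 37 = 6^2 * 35 = 36*35 = 2
  -> B = 2
s = B^a = 2^23 mod 37  (bits of 23 = 10111)
  bit 0 = 1: r = r^2 * 2 mod 37 = 1^2 * 2 = 1*2 = 2
  bit 1 = 0: r = r^2 mod 37 = 2^2 = 4
  bit 2 = 1: r = r^2 * 2 mod 37 = 4^2 * 2 = 16*2 = 32
  bit 3 = 1: r = r^2 * 2 mod 37 = 32^2 * 2 = 25*2 = 13
  bit 4 = 1: r = r^2 * 2 mod 37 = 13^2 * 2 = 21*2 = 5
  -> s = B^a = 5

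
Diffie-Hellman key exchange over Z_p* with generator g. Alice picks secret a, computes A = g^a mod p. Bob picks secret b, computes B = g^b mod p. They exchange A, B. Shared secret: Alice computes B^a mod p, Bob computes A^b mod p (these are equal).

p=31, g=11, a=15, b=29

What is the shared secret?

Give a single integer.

A = 11^15 mod 31  (bits of 15 = 1111)
  bit 0 = 1: r = r^2 * 11 mod 31 = 1^2 * 11 = 1*11 = 11
  bit 1 = 1: r = r^2 * 11 mod 31 = 11^2 * 11 = 28*11 = 29
  bit 2 = 1: r = r^2 * 11 mod 31 = 29^2 * 11 = 4*11 = 13
  bit 3 = 1: r = r^2 * 11 mod 31 = 13^2 * 11 = 14*11 = 30
  -> A = 30
B = 11^29 mod 31  (bits of 29 = 11101)
  bit 0 = 1: r = r^2 * 11 mod 31 = 1^2 * 11 = 1*11 = 11
  bit 1 = 1: r = r^2 * 11 mod 31 = 11^2 * 11 = 28*11 = 29
  bit 2 = 1: r = r^2 * 11 mod 31 = 29^2 * 11 = 4*11 = 13
  bit 3 = 0: r = r^2 mod 31 = 13^2 = 14
  bit 4 = 1: r = r^2 * 11 mod 31 = 14^2 * 11 = 10*11 = 17
  -> B = 17
s = B^a = 17^15 mod 31  (bits of 15 = 1111)
  bit 0 = 1: r = r^2 * 17 mod 31 = 1^2 * 17 = 1*17 = 17
  bit 1 = 1: r = r^2 * 17 mod 31 = 17^2 * 17 = 10*17 = 15
  bit 2 = 1: r = r^2 * 17 mod 31 = 15^2 * 17 = 8*17 = 12
  bit 3 = 1: r = r^2 * 17 mod 31 = 12^2 * 17 = 20*17 = 30
  -> s = B^a = 30

Answer: 30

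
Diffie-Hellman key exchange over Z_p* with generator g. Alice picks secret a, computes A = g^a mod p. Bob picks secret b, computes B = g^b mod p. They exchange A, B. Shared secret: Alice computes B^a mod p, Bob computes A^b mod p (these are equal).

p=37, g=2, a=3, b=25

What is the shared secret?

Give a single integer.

Answer: 8

Derivation:
A = 2^3 mod 37  (bits of 3 = 11)
  bit 0 = 1: r = r^2 * 2 mod 37 = 1^2 * 2 = 1*2 = 2
  bit 1 = 1: r = r^2 * 2 mod 37 = 2^2 * 2 = 4*2 = 8
  -> A = 8
B = 2^25 mod 37  (bits of 25 = 11001)
  bit 0 = 1: r = r^2 * 2 mod 37 = 1^2 * 2 = 1*2 = 2
  bit 1 = 1: r = r^2 * 2 mod 37 = 2^2 * 2 = 4*2 = 8
  bit 2 = 0: r = r^2 mod 37 = 8^2 = 27
  bit 3 = 0: r = r^2 mod 37 = 27^2 = 26
  bit 4 = 1: r = r^2 * 2 mod 37 = 26^2 * 2 = 10*2 = 20
  -> B = 20
s = B^a = 20^3 mod 37  (bits of 3 = 11)
  bit 0 = 1: r = r^2 * 20 mod 37 = 1^2 * 20 = 1*20 = 20
  bit 1 = 1: r = r^2 * 20 mod 37 = 20^2 * 20 = 30*20 = 8
  -> s = B^a = 8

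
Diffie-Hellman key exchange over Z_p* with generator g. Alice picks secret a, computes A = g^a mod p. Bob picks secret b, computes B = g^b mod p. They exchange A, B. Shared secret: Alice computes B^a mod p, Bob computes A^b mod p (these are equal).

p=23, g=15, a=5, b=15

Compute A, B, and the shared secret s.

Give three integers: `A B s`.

A = 15^5 mod 23  (bits of 5 = 101)
  bit 0 = 1: r = r^2 * 15 mod 23 = 1^2 * 15 = 1*15 = 15
  bit 1 = 0: r = r^2 mod 23 = 15^2 = 18
  bit 2 = 1: r = r^2 * 15 mod 23 = 18^2 * 15 = 2*15 = 7
  -> A = 7
B = 15^15 mod 23  (bits of 15 = 1111)
  bit 0 = 1: r = r^2 * 15 mod 23 = 1^2 * 15 = 1*15 = 15
  bit 1 = 1: r = r^2 * 15 mod 23 = 15^2 * 15 = 18*15 = 17
  bit 2 = 1: r = r^2 * 15 mod 23 = 17^2 * 15 = 13*15 = 11
  bit 3 = 1: r = r^2 * 15 mod 23 = 11^2 * 15 = 6*15 = 21
  -> B = 21
s = B^a = 21^5 mod 23  (bits of 5 = 101)
  bit 0 = 1: r = r^2 * 21 mod 23 = 1^2 * 21 = 1*21 = 21
  bit 1 = 0: r = r^2 mod 23 = 21^2 = 4
  bit 2 = 1: r = r^2 * 21 mod 23 = 4^2 * 21 = 16*21 = 14
  -> s = B^a = 14

Answer: 7 21 14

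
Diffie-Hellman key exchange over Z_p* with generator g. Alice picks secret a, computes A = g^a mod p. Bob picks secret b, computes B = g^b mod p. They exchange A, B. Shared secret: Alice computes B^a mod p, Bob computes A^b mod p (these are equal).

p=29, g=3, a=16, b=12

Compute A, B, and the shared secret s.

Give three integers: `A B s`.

A = 3^16 mod 29  (bits of 16 = 10000)
  bit 0 = 1: r = r^2 * 3 mod 29 = 1^2 * 3 = 1*3 = 3
  bit 1 = 0: r = r^2 mod 29 = 3^2 = 9
  bit 2 = 0: r = r^2 mod 29 = 9^2 = 23
  bit 3 = 0: r = r^2 mod 29 = 23^2 = 7
  bit 4 = 0: r = r^2 mod 29 = 7^2 = 20
  -> A = 20
B = 3^12 mod 29  (bits of 12 = 1100)
  bit 0 = 1: r = r^2 * 3 mod 29 = 1^2 * 3 = 1*3 = 3
  bit 1 = 1: r = r^2 * 3 mod 29 = 3^2 * 3 = 9*3 = 27
  bit 2 = 0: r = r^2 mod 29 = 27^2 = 4
  bit 3 = 0: r = r^2 mod 29 = 4^2 = 16
  -> B = 16
s = B^a = 16^16 mod 29  (bits of 16 = 10000)
  bit 0 = 1: r = r^2 * 16 mod 29 = 1^2 * 16 = 1*16 = 16
  bit 1 = 0: r = r^2 mod 29 = 16^2 = 24
  bit 2 = 0: r = r^2 mod 29 = 24^2 = 25
  bit 3 = 0: r = r^2 mod 29 = 25^2 = 16
  bit 4 = 0: r = r^2 mod 29 = 16^2 = 24
  -> s = B^a = 24

Answer: 20 16 24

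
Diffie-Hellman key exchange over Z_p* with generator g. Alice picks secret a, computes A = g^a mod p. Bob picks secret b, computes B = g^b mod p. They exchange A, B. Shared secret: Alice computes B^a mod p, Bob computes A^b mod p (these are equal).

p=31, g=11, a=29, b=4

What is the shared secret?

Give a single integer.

A = 11^29 mod 31  (bits of 29 = 11101)
  bit 0 = 1: r = r^2 * 11 mod 31 = 1^2 * 11 = 1*11 = 11
  bit 1 = 1: r = r^2 * 11 mod 31 = 11^2 * 11 = 28*11 = 29
  bit 2 = 1: r = r^2 * 11 mod 31 = 29^2 * 11 = 4*11 = 13
  bit 3 = 0: r = r^2 mod 31 = 13^2 = 14
  bit 4 = 1: r = r^2 * 11 mod 31 = 14^2 * 11 = 10*11 = 17
  -> A = 17
B = 11^4 mod 31  (bits of 4 = 100)
  bit 0 = 1: r = r^2 * 11 mod 31 = 1^2 * 11 = 1*11 = 11
  bit 1 = 0: r = r^2 mod 31 = 11^2 = 28
  bit 2 = 0: r = r^2 mod 31 = 28^2 = 9
  -> B = 9
s = B^a = 9^29 mod 31  (bits of 29 = 11101)
  bit 0 = 1: r = r^2 * 9 mod 31 = 1^2 * 9 = 1*9 = 9
  bit 1 = 1: r = r^2 * 9 mod 31 = 9^2 * 9 = 19*9 = 16
  bit 2 = 1: r = r^2 * 9 mod 31 = 16^2 * 9 = 8*9 = 10
  bit 3 = 0: r = r^2 mod 31 = 10^2 = 7
  bit 4 = 1: r = r^2 * 9 mod 31 = 7^2 * 9 = 18*9 = 7
  -> s = B^a = 7

Answer: 7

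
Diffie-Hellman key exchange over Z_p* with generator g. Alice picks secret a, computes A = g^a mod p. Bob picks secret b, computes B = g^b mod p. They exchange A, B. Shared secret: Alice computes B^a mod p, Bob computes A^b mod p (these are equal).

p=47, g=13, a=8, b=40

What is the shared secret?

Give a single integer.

Answer: 42

Derivation:
A = 13^8 mod 47  (bits of 8 = 1000)
  bit 0 = 1: r = r^2 * 13 mod 47 = 1^2 * 13 = 1*13 = 13
  bit 1 = 0: r = r^2 mod 47 = 13^2 = 28
  bit 2 = 0: r = r^2 mod 47 = 28^2 = 32
  bit 3 = 0: r = r^2 mod 47 = 32^2 = 37
  -> A = 37
B = 13^40 mod 47  (bits of 40 = 101000)
  bit 0 = 1: r = r^2 * 13 mod 47 = 1^2 * 13 = 1*13 = 13
  bit 1 = 0: r = r^2 mod 47 = 13^2 = 28
  bit 2 = 1: r = r^2 * 13 mod 47 = 28^2 * 13 = 32*13 = 40
  bit 3 = 0: r = r^2 mod 47 = 40^2 = 2
  bit 4 = 0: r = r^2 mod 47 = 2^2 = 4
  bit 5 = 0: r = r^2 mod 47 = 4^2 = 16
  -> B = 16
s = B^a = 16^8 mod 47  (bits of 8 = 1000)
  bit 0 = 1: r = r^2 * 16 mod 47 = 1^2 * 16 = 1*16 = 16
  bit 1 = 0: r = r^2 mod 47 = 16^2 = 21
  bit 2 = 0: r = r^2 mod 47 = 21^2 = 18
  bit 3 = 0: r = r^2 mod 47 = 18^2 = 42
  -> s = B^a = 42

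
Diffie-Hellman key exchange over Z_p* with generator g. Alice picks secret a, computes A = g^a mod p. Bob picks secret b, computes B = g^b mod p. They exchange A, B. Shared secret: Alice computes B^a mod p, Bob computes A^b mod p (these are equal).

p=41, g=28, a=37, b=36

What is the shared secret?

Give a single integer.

Answer: 4

Derivation:
A = 28^37 mod 41  (bits of 37 = 100101)
  bit 0 = 1: r = r^2 * 28 mod 41 = 1^2 * 28 = 1*28 = 28
  bit 1 = 0: r = r^2 mod 41 = 28^2 = 5
  bit 2 = 0: r = r^2 mod 41 = 5^2 = 25
  bit 3 = 1: r = r^2 * 28 mod 41 = 25^2 * 28 = 10*28 = 34
  bit 4 = 0: r = r^2 mod 41 = 34^2 = 8
  bit 5 = 1: r = r^2 * 28 mod 41 = 8^2 * 28 = 23*28 = 29
  -> A = 29
B = 28^36 mod 41  (bits of 36 = 100100)
  bit 0 = 1: r = r^2 * 28 mod 41 = 1^2 * 28 = 1*28 = 28
  bit 1 = 0: r = r^2 mod 41 = 28^2 = 5
  bit 2 = 0: r = r^2 mod 41 = 5^2 = 25
  bit 3 = 1: r = r^2 * 28 mod 41 = 25^2 * 28 = 10*28 = 34
  bit 4 = 0: r = r^2 mod 41 = 34^2 = 8
  bit 5 = 0: r = r^2 mod 41 = 8^2 = 23
  -> B = 23
s = B^a = 23^37 mod 41  (bits of 37 = 100101)
  bit 0 = 1: r = r^2 * 23 mod 41 = 1^2 * 23 = 1*23 = 23
  bit 1 = 0: r = r^2 mod 41 = 23^2 = 37
  bit 2 = 0: r = r^2 mod 41 = 37^2 = 16
  bit 3 = 1: r = r^2 * 23 mod 41 = 16^2 * 23 = 10*23 = 25
  bit 4 = 0: r = r^2 mod 41 = 25^2 = 10
  bit 5 = 1: r = r^2 * 23 mod 41 = 10^2 * 23 = 18*23 = 4
  -> s = B^a = 4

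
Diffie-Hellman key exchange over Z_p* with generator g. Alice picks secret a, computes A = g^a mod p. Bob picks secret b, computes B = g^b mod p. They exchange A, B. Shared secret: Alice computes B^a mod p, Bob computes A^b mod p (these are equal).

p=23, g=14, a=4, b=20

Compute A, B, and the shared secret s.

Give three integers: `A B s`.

A = 14^4 mod 23  (bits of 4 = 100)
  bit 0 = 1: r = r^2 * 14 mod 23 = 1^2 * 14 = 1*14 = 14
  bit 1 = 0: r = r^2 mod 23 = 14^2 = 12
  bit 2 = 0: r = r^2 mod 23 = 12^2 = 6
  -> A = 6
B = 14^20 mod 23  (bits of 20 = 10100)
  bit 0 = 1: r = r^2 * 14 mod 23 = 1^2 * 14 = 1*14 = 14
  bit 1 = 0: r = r^2 mod 23 = 14^2 = 12
  bit 2 = 1: r = r^2 * 14 mod 23 = 12^2 * 14 = 6*14 = 15
  bit 3 = 0: r = r^2 mod 23 = 15^2 = 18
  bit 4 = 0: r = r^2 mod 23 = 18^2 = 2
  -> B = 2
s = B^a = 2^4 mod 23  (bits of 4 = 100)
  bit 0 = 1: r = r^2 * 2 mod 23 = 1^2 * 2 = 1*2 = 2
  bit 1 = 0: r = r^2 mod 23 = 2^2 = 4
  bit 2 = 0: r = r^2 mod 23 = 4^2 = 16
  -> s = B^a = 16

Answer: 6 2 16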